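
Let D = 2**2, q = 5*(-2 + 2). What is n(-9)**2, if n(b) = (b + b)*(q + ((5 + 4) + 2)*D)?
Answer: 627264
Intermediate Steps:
q = 0 (q = 5*0 = 0)
D = 4
n(b) = 88*b (n(b) = (b + b)*(0 + ((5 + 4) + 2)*4) = (2*b)*(0 + (9 + 2)*4) = (2*b)*(0 + 11*4) = (2*b)*(0 + 44) = (2*b)*44 = 88*b)
n(-9)**2 = (88*(-9))**2 = (-792)**2 = 627264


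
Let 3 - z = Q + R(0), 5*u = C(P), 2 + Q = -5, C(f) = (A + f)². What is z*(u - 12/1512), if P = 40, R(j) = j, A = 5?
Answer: 255145/63 ≈ 4049.9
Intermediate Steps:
C(f) = (5 + f)²
Q = -7 (Q = -2 - 5 = -7)
u = 405 (u = (5 + 40)²/5 = (⅕)*45² = (⅕)*2025 = 405)
z = 10 (z = 3 - (-7 + 0) = 3 - 1*(-7) = 3 + 7 = 10)
z*(u - 12/1512) = 10*(405 - 12/1512) = 10*(405 - 1*1/126) = 10*(405 - 1/126) = 10*(51029/126) = 255145/63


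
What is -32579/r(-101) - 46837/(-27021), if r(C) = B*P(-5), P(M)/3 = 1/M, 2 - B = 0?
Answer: 489096313/18014 ≈ 27151.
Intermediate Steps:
B = 2 (B = 2 - 1*0 = 2 + 0 = 2)
P(M) = 3/M
r(C) = -6/5 (r(C) = 2*(3/(-5)) = 2*(3*(-⅕)) = 2*(-⅗) = -6/5)
-32579/r(-101) - 46837/(-27021) = -32579/(-6/5) - 46837/(-27021) = -32579*(-⅚) - 46837*(-1/27021) = 162895/6 + 46837/27021 = 489096313/18014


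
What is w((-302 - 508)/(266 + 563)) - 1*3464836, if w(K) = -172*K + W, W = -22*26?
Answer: -2872683912/829 ≈ -3.4652e+6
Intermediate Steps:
W = -572
w(K) = -572 - 172*K (w(K) = -172*K - 572 = -572 - 172*K)
w((-302 - 508)/(266 + 563)) - 1*3464836 = (-572 - 172*(-302 - 508)/(266 + 563)) - 1*3464836 = (-572 - (-139320)/829) - 3464836 = (-572 - 172*(-810/829)) - 3464836 = (-572 + 139320/829) - 3464836 = -334868/829 - 3464836 = -2872683912/829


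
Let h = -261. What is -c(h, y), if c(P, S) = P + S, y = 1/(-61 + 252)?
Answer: 49850/191 ≈ 260.99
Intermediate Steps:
y = 1/191 ≈ 0.0052356
-c(h, y) = -(-261 + 1/191) = -1*(-49850/191) = 49850/191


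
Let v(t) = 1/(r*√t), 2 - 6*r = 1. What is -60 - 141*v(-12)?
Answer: -60 + 141*I*√3 ≈ -60.0 + 244.22*I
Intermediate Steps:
r = ⅙ (r = ⅓ - ⅙*1 = ⅓ - ⅙ = ⅙ ≈ 0.16667)
v(t) = 6/√t (v(t) = 1/(√t/6) = 6/√t)
-60 - 141*v(-12) = -60 - 846/√(-12) = -60 - 846*(-I*√3/6) = -60 - (-141)*I*√3 = -60 + 141*I*√3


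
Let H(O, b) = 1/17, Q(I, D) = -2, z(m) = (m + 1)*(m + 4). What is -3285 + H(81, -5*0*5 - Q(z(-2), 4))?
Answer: -55844/17 ≈ -3284.9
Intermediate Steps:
z(m) = (1 + m)*(4 + m)
H(O, b) = 1/17
-3285 + H(81, -5*0*5 - Q(z(-2), 4)) = -3285 + 1/17 = -55844/17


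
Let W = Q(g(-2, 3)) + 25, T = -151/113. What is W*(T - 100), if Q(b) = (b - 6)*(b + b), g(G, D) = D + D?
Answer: -286275/113 ≈ -2533.4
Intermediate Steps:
T = -151/113 (T = -151*1/113 = -151/113 ≈ -1.3363)
g(G, D) = 2*D
Q(b) = 2*b*(-6 + b) (Q(b) = (-6 + b)*(2*b) = 2*b*(-6 + b))
W = 25 (W = 2*(2*3)*(-6 + 2*3) + 25 = 2*6*(-6 + 6) + 25 = 2*6*0 + 25 = 0 + 25 = 25)
W*(T - 100) = 25*(-151/113 - 100) = 25*(-11451/113) = -286275/113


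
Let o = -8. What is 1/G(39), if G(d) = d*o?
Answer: -1/312 ≈ -0.0032051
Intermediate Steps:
G(d) = -8*d (G(d) = d*(-8) = -8*d)
1/G(39) = 1/(-8*39) = 1/(-312) = -1/312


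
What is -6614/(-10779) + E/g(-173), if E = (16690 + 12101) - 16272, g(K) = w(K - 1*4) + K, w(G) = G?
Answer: -132627401/3772650 ≈ -35.155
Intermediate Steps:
g(K) = -4 + 2*K (g(K) = (K - 1*4) + K = (K - 4) + K = (-4 + K) + K = -4 + 2*K)
E = 12519 (E = 28791 - 16272 = 12519)
-6614/(-10779) + E/g(-173) = -6614/(-10779) + 12519/(-4 + 2*(-173)) = -6614*(-1/10779) + 12519/(-4 - 346) = 6614/10779 + 12519/(-350) = 6614/10779 + 12519*(-1/350) = 6614/10779 - 12519/350 = -132627401/3772650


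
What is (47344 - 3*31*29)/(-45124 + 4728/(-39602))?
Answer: -884055247/893502688 ≈ -0.98943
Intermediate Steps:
(47344 - 3*31*29)/(-45124 + 4728/(-39602)) = (47344 - 93*29)/(-45124 + 4728*(-1/39602)) = (47344 - 2697)/(-45124 - 2364/19801) = 44647/(-893502688/19801) = 44647*(-19801/893502688) = -884055247/893502688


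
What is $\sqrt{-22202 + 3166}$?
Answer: $2 i \sqrt{4759} \approx 137.97 i$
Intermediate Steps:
$\sqrt{-22202 + 3166} = \sqrt{-19036} = 2 i \sqrt{4759}$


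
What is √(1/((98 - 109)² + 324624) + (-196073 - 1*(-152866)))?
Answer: I*√4556580623960430/324745 ≈ 207.86*I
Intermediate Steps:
√(1/((98 - 109)² + 324624) + (-196073 - 1*(-152866))) = √(1/((-11)² + 324624) + (-196073 + 152866)) = √(1/(121 + 324624) - 43207) = √(1/324745 - 43207) = √(-14031257214/324745) = I*√4556580623960430/324745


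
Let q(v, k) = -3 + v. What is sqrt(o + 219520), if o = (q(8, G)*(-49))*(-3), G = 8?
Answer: 7*sqrt(4495) ≈ 469.31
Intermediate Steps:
o = 735 (o = ((-3 + 8)*(-49))*(-3) = (5*(-49))*(-3) = -245*(-3) = 735)
sqrt(o + 219520) = sqrt(735 + 219520) = sqrt(220255) = 7*sqrt(4495)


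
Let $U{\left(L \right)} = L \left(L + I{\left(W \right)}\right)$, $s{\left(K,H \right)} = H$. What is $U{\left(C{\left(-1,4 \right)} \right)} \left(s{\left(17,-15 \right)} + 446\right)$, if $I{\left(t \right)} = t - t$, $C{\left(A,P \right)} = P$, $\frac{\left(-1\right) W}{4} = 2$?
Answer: $6896$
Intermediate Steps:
$W = -8$ ($W = \left(-4\right) 2 = -8$)
$I{\left(t \right)} = 0$
$U{\left(L \right)} = L^{2}$ ($U{\left(L \right)} = L \left(L + 0\right) = L L = L^{2}$)
$U{\left(C{\left(-1,4 \right)} \right)} \left(s{\left(17,-15 \right)} + 446\right) = 4^{2} \left(-15 + 446\right) = 16 \cdot 431 = 6896$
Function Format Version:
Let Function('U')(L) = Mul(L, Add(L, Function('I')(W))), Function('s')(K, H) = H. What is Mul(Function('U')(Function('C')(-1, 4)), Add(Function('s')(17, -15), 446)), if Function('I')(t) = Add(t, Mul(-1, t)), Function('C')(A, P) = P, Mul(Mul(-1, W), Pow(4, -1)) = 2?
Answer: 6896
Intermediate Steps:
W = -8 (W = Mul(-4, 2) = -8)
Function('I')(t) = 0
Function('U')(L) = Pow(L, 2) (Function('U')(L) = Mul(L, Add(L, 0)) = Mul(L, L) = Pow(L, 2))
Mul(Function('U')(Function('C')(-1, 4)), Add(Function('s')(17, -15), 446)) = Mul(Pow(4, 2), Add(-15, 446)) = Mul(16, 431) = 6896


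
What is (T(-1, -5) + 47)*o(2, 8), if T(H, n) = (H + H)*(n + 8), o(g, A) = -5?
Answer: -205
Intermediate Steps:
T(H, n) = 2*H*(8 + n) (T(H, n) = (2*H)*(8 + n) = 2*H*(8 + n))
(T(-1, -5) + 47)*o(2, 8) = (2*(-1)*(8 - 5) + 47)*(-5) = (2*(-1)*3 + 47)*(-5) = (-6 + 47)*(-5) = 41*(-5) = -205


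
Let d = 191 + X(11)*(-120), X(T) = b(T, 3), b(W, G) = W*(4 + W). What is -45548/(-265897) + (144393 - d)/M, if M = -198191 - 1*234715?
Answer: -11944818653/57554203341 ≈ -0.20754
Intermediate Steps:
X(T) = T*(4 + T)
d = -19609 (d = 191 + (11*(4 + 11))*(-120) = 191 + (11*15)*(-120) = 191 + 165*(-120) = 191 - 19800 = -19609)
M = -432906 (M = -198191 - 234715 = -432906)
-45548/(-265897) + (144393 - d)/M = -45548/(-265897) + (144393 - 1*(-19609))/(-432906) = -45548*(-1/265897) + (144393 + 19609)*(-1/432906) = 45548/265897 + 164002*(-1/432906) = 45548/265897 - 82001/216453 = -11944818653/57554203341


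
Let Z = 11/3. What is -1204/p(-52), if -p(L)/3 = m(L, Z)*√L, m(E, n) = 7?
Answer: -86*I*√13/39 ≈ -7.9507*I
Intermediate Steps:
Z = 11/3 (Z = 11*(⅓) = 11/3 ≈ 3.6667)
p(L) = -21*√L
-1204/p(-52) = -1204*I*√13/546 = -86*I*√13/39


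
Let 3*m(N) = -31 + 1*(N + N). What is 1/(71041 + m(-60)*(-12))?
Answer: 1/71645 ≈ 1.3958e-5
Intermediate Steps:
m(N) = -31/3 + 2*N/3 (m(N) = (-31 + 1*(N + N))/3 = (-31 + 1*(2*N))/3 = (-31 + 2*N)/3 = -31/3 + 2*N/3)
1/(71041 + m(-60)*(-12)) = 1/(71041 + (-31/3 + (⅔)*(-60))*(-12)) = 1/(71041 + (-31/3 - 40)*(-12)) = 1/(71041 - 151/3*(-12)) = 1/(71041 + 604) = 1/71645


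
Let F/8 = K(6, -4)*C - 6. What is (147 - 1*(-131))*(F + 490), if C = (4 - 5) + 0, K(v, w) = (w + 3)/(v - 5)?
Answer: 125100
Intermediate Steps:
K(v, w) = (3 + w)/(-5 + v)
C = -1 (C = -1 + 0 = -1)
F = -40 (F = 8*(((3 - 4)/(-5 + 6))*(-1) - 6) = 8*((-1/1)*(-1) - 6) = 8*((1*(-1))*(-1) - 6) = 8*(-1*(-1) - 6) = 8*(1 - 6) = 8*(-5) = -40)
(147 - 1*(-131))*(F + 490) = (147 - 1*(-131))*(-40 + 490) = (147 + 131)*450 = 278*450 = 125100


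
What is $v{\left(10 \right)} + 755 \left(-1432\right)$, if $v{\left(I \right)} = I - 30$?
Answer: $-1081180$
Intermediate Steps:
$v{\left(I \right)} = -30 + I$
$v{\left(10 \right)} + 755 \left(-1432\right) = \left(-30 + 10\right) + 755 \left(-1432\right) = -20 - 1081160 = -1081180$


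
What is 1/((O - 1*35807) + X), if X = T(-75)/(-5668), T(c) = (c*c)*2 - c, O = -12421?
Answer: -5668/273367629 ≈ -2.0734e-5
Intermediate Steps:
T(c) = -c + 2*c² (T(c) = c²*2 - c = 2*c² - c = -c + 2*c²)
X = -11325/5668 (X = -75*(-1 + 2*(-75))/(-5668) = -75*(-1 - 150)*(-1/5668) = -75*(-151)*(-1/5668) = 11325*(-1/5668) = -11325/5668 ≈ -1.9981)
1/((O - 1*35807) + X) = 1/((-12421 - 1*35807) - 11325/5668) = 1/((-12421 - 35807) - 11325/5668) = 1/(-48228 - 11325/5668) = 1/(-273367629/5668) = -5668/273367629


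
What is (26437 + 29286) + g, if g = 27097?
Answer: 82820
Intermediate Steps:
(26437 + 29286) + g = (26437 + 29286) + 27097 = 55723 + 27097 = 82820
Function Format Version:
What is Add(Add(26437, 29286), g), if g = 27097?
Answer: 82820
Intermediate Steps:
Add(Add(26437, 29286), g) = Add(Add(26437, 29286), 27097) = Add(55723, 27097) = 82820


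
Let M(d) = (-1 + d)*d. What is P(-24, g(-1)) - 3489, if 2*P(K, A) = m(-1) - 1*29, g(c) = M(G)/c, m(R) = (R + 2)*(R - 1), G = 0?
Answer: -7009/2 ≈ -3504.5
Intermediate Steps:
M(d) = d*(-1 + d)
m(R) = (-1 + R)*(2 + R) (m(R) = (2 + R)*(-1 + R) = (-1 + R)*(2 + R))
g(c) = 0 (g(c) = (0*(-1 + 0))/c = (0*(-1))/c = 0/c = 0)
P(K, A) = -31/2 (P(K, A) = ((-2 - 1 + (-1)**2) - 1*29)/2 = ((-2 - 1 + 1) - 29)/2 = (-2 - 29)/2 = (1/2)*(-31) = -31/2)
P(-24, g(-1)) - 3489 = -31/2 - 3489 = -7009/2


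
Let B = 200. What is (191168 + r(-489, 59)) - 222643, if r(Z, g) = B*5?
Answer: -30475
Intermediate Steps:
r(Z, g) = 1000 (r(Z, g) = 200*5 = 1000)
(191168 + r(-489, 59)) - 222643 = (191168 + 1000) - 222643 = 192168 - 222643 = -30475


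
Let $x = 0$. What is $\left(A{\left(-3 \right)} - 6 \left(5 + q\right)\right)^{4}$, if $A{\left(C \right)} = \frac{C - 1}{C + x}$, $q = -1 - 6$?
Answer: $\frac{2560000}{81} \approx 31605.0$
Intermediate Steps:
$q = -7$ ($q = -1 - 6 = -7$)
$A{\left(C \right)} = \frac{-1 + C}{C}$ ($A{\left(C \right)} = \frac{C - 1}{C + 0} = \frac{-1 + C}{C}$)
$\left(A{\left(-3 \right)} - 6 \left(5 + q\right)\right)^{4} = \left(\frac{-1 - 3}{-3} - 6 \left(5 - 7\right)\right)^{4} = \left(\left(- \frac{1}{3}\right) \left(-4\right) - 6 \left(-2\right)\right)^{4} = \left(\frac{4}{3} - -12\right)^{4} = \left(\frac{4}{3} + 12\right)^{4} = \left(\frac{40}{3}\right)^{4} = \frac{2560000}{81}$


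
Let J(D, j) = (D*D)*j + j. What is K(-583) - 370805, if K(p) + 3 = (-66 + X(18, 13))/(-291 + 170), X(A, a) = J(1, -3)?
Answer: -44867696/121 ≈ -3.7081e+5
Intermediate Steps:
J(D, j) = j + j*D² (J(D, j) = D²*j + j = j*D² + j = j + j*D²)
X(A, a) = -6 (X(A, a) = -3*(1 + 1²) = -3*(1 + 1) = -3*2 = -6)
K(p) = -291/121 (K(p) = -3 + (-66 - 6)/(-291 + 170) = -3 - 72/(-121) = -3 - 72*(-1/121) = -3 + 72/121 = -291/121)
K(-583) - 370805 = -291/121 - 370805 = -44867696/121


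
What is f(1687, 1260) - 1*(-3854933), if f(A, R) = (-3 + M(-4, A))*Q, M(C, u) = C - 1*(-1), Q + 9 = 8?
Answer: 3854939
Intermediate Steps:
Q = -1 (Q = -9 + 8 = -1)
M(C, u) = 1 + C (M(C, u) = C + 1 = 1 + C)
f(A, R) = 6 (f(A, R) = (-3 + (1 - 4))*(-1) = (-3 - 3)*(-1) = -6*(-1) = 6)
f(1687, 1260) - 1*(-3854933) = 6 - 1*(-3854933) = 6 + 3854933 = 3854939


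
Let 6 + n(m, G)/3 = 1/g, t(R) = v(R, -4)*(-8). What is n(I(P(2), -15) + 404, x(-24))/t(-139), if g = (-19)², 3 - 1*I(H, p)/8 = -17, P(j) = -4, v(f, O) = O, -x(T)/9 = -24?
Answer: -6495/11552 ≈ -0.56224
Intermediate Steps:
x(T) = 216 (x(T) = -9*(-24) = 216)
I(H, p) = 160 (I(H, p) = 24 - 8*(-17) = 24 + 136 = 160)
g = 361
t(R) = 32 (t(R) = -4*(-8) = 32)
n(m, G) = -6495/361 (n(m, G) = -18 + 3/361 = -6495/361)
n(I(P(2), -15) + 404, x(-24))/t(-139) = -6495/361/32 = -6495/361*1/32 = -6495/11552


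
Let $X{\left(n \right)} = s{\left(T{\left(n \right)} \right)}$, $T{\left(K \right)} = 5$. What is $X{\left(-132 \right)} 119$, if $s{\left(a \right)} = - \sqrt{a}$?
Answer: $- 119 \sqrt{5} \approx -266.09$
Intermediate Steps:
$X{\left(n \right)} = - \sqrt{5}$
$X{\left(-132 \right)} 119 = - \sqrt{5} \cdot 119 = - 119 \sqrt{5}$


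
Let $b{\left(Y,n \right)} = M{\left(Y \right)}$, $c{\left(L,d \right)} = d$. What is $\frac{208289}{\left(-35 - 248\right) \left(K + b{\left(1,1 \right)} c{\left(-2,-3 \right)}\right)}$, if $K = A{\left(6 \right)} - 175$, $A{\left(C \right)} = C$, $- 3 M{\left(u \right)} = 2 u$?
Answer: $\frac{208289}{47261} \approx 4.4072$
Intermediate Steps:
$M{\left(u \right)} = - \frac{2 u}{3}$
$b{\left(Y,n \right)} = - \frac{2 Y}{3}$
$K = -169$ ($K = 6 - 175 = -169$)
$\frac{208289}{\left(-35 - 248\right) \left(K + b{\left(1,1 \right)} c{\left(-2,-3 \right)}\right)} = \frac{208289}{\left(-35 - 248\right) \left(-169 + \left(- \frac{2}{3}\right) 1 \left(-3\right)\right)} = \frac{208289}{\left(-283\right) \left(-169 - -2\right)} = \frac{208289}{\left(-283\right) \left(-169 + 2\right)} = \frac{208289}{\left(-283\right) \left(-167\right)} = \frac{208289}{47261}$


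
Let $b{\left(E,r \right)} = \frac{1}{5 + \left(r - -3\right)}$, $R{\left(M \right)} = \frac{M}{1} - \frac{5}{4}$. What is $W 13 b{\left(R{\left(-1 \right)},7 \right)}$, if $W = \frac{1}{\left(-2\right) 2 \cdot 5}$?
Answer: $- \frac{13}{300} \approx -0.043333$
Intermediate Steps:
$R{\left(M \right)} = - \frac{5}{4} + M$ ($R{\left(M \right)} = M 1 - \frac{5}{4} = M - \frac{5}{4} = - \frac{5}{4} + M$)
$b{\left(E,r \right)} = \frac{1}{8 + r}$ ($b{\left(E,r \right)} = \frac{1}{5 + \left(r + 3\right)} = \frac{1}{5 + \left(3 + r\right)} = \frac{1}{8 + r}$)
$W = - \frac{1}{20}$ ($W = \frac{1}{\left(-4\right) 5} = \frac{1}{-20} = - \frac{1}{20} \approx -0.05$)
$W 13 b{\left(R{\left(-1 \right)},7 \right)} = \frac{\left(- \frac{1}{20}\right) 13}{8 + 7} = - \frac{13}{20 \cdot 15} = \left(- \frac{13}{20}\right) \frac{1}{15} = - \frac{13}{300}$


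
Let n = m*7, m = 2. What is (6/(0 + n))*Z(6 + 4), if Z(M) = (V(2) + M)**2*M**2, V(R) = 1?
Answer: 36300/7 ≈ 5185.7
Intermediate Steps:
n = 14 (n = 2*7 = 14)
Z(M) = M**2*(1 + M)**2 (Z(M) = (1 + M)**2*M**2 = M**2*(1 + M)**2)
(6/(0 + n))*Z(6 + 4) = (6/(0 + 14))*((6 + 4)**2*(1 + (6 + 4))**2) = (6/14)*(10**2*(1 + 10)**2) = ((1/14)*6)*(100*11**2) = 3*(100*121)/7 = (3/7)*12100 = 36300/7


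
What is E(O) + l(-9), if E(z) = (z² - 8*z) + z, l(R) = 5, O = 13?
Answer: 83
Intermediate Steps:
E(z) = z² - 7*z
E(O) + l(-9) = 13*(-7 + 13) + 5 = 13*6 + 5 = 78 + 5 = 83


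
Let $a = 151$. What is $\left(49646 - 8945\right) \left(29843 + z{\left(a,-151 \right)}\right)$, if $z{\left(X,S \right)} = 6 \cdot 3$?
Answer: $1215372561$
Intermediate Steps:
$z{\left(X,S \right)} = 18$
$\left(49646 - 8945\right) \left(29843 + z{\left(a,-151 \right)}\right) = \left(49646 - 8945\right) \left(29843 + 18\right) = 40701 \cdot 29861 = 1215372561$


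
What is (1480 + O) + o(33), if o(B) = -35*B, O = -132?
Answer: 193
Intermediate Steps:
(1480 + O) + o(33) = (1480 - 132) - 35*33 = 1348 - 1155 = 193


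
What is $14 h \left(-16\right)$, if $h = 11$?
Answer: $-2464$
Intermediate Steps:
$14 h \left(-16\right) = 14 \cdot 11 \left(-16\right) = 154 \left(-16\right) = -2464$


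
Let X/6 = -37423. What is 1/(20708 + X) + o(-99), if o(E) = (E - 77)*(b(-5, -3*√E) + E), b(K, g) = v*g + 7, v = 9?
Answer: 3300415359/203830 + 14256*I*√11 ≈ 16192.0 + 47282.0*I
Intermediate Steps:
X = -224538 (X = 6*(-37423) = -224538)
b(K, g) = 7 + 9*g (b(K, g) = 9*g + 7 = 7 + 9*g)
o(E) = (-77 + E)*(7 + E - 27*√E) (o(E) = (E - 77)*((7 + 9*(-3*√E)) + E) = (-77 + E)*((7 - 27*√E) + E) = (-77 + E)*(7 + E - 27*√E))
1/(20708 + X) + o(-99) = 1/(20708 - 224538) + (-539 + (-99)² - 70*(-99) - (-8019)*I*√11 + 2079*√(-99)) = 1/(-203830) + (-539 + 9801 + 6930 - (-8019)*I*√11 + 2079*(3*I*√11)) = -1/203830 + (-539 + 9801 + 6930 + 8019*I*√11 + 6237*I*√11) = -1/203830 + (16192 + 14256*I*√11) = 3300415359/203830 + 14256*I*√11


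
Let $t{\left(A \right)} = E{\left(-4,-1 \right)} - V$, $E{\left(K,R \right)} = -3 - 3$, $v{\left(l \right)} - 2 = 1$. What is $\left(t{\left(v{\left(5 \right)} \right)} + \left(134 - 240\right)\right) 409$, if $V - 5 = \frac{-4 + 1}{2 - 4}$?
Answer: $- \frac{96933}{2} \approx -48467.0$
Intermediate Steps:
$v{\left(l \right)} = 3$ ($v{\left(l \right)} = 2 + 1 = 3$)
$V = \frac{13}{2}$ ($V = 5 + \frac{-4 + 1}{2 - 4} = 5 - \frac{3}{-2} = 5 - - \frac{3}{2} = 5 + \frac{3}{2} = \frac{13}{2} \approx 6.5$)
$E{\left(K,R \right)} = -6$ ($E{\left(K,R \right)} = -3 - 3 = -6$)
$t{\left(A \right)} = - \frac{25}{2}$ ($t{\left(A \right)} = -6 - \frac{13}{2} = - \frac{25}{2}$)
$\left(t{\left(v{\left(5 \right)} \right)} + \left(134 - 240\right)\right) 409 = \left(- \frac{25}{2} + \left(134 - 240\right)\right) 409 = \left(- \frac{25}{2} - 106\right) 409 = \left(- \frac{237}{2}\right) 409 = - \frac{96933}{2}$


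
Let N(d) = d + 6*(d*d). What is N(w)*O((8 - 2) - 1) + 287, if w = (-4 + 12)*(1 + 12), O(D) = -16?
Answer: -1039713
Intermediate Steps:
w = 104 (w = 8*13 = 104)
N(d) = d + 6*d²
N(w)*O((8 - 2) - 1) + 287 = (104*(1 + 6*104))*(-16) + 287 = (104*(1 + 624))*(-16) + 287 = (104*625)*(-16) + 287 = 65000*(-16) + 287 = -1040000 + 287 = -1039713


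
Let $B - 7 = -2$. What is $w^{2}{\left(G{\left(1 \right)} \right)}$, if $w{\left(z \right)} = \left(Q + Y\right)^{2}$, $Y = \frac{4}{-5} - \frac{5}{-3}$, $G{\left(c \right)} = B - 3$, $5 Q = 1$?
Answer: $\frac{65536}{50625} \approx 1.2945$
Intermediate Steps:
$B = 5$ ($B = 7 - 2 = 5$)
$Q = \frac{1}{5}$ ($Q = \frac{1}{5} \cdot 1 = \frac{1}{5} \approx 0.2$)
$G{\left(c \right)} = 2$ ($G{\left(c \right)} = 5 - 3 = 2$)
$Y = \frac{13}{15}$ ($Y = 4 \left(- \frac{1}{5}\right) - - \frac{5}{3} = - \frac{4}{5} + \frac{5}{3} = \frac{13}{15} \approx 0.86667$)
$w{\left(z \right)} = \frac{256}{225}$ ($w{\left(z \right)} = \left(\frac{1}{5} + \frac{13}{15}\right)^{2} = \left(\frac{16}{15}\right)^{2} = \frac{256}{225}$)
$w^{2}{\left(G{\left(1 \right)} \right)} = \left(\frac{256}{225}\right)^{2} = \frac{65536}{50625}$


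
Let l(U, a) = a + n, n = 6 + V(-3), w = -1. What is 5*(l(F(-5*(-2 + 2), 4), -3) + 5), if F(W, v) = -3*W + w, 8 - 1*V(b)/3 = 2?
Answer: 130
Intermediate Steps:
V(b) = 18 (V(b) = 24 - 3*2 = 24 - 6 = 18)
n = 24 (n = 6 + 18 = 24)
F(W, v) = -1 - 3*W (F(W, v) = -3*W - 1 = -1 - 3*W)
l(U, a) = 24 + a (l(U, a) = a + 24 = 24 + a)
5*(l(F(-5*(-2 + 2), 4), -3) + 5) = 5*((24 - 3) + 5) = 5*(21 + 5) = 5*26 = 130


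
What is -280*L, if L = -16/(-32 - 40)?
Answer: -560/9 ≈ -62.222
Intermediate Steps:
L = 2/9 (L = -16/(-72) = -16*(-1/72) = 2/9 ≈ 0.22222)
-280*L = -280*2/9 = -560/9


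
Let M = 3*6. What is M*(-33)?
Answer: -594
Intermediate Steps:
M = 18
M*(-33) = 18*(-33) = -594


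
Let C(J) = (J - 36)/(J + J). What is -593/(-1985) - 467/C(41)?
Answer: -3040425/397 ≈ -7658.5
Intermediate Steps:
C(J) = (-36 + J)/(2*J) (C(J) = (-36 + J)/((2*J)) = (-36 + J)*(1/(2*J)) = (-36 + J)/(2*J))
-593/(-1985) - 467/C(41) = -593/(-1985) - 467*82/(-36 + 41) = -593*(-1/1985) - 467/((1/2)*(1/41)*5) = 593/1985 - 467/5/82 = 593/1985 - 467*82/5 = 593/1985 - 38294/5 = -3040425/397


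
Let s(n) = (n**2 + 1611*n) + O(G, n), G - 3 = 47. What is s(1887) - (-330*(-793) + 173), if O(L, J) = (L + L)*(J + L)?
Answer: 6532563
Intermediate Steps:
G = 50 (G = 3 + 47 = 50)
O(L, J) = 2*L*(J + L) (O(L, J) = (2*L)*(J + L) = 2*L*(J + L))
s(n) = 5000 + n**2 + 1711*n (s(n) = (n**2 + 1611*n) + 2*50*(n + 50) = (n**2 + 1611*n) + 2*50*(50 + n) = (n**2 + 1611*n) + (5000 + 100*n) = 5000 + n**2 + 1711*n)
s(1887) - (-330*(-793) + 173) = (5000 + 1887**2 + 1711*1887) - (-330*(-793) + 173) = (5000 + 3560769 + 3228657) - (261690 + 173) = 6794426 - 1*261863 = 6794426 - 261863 = 6532563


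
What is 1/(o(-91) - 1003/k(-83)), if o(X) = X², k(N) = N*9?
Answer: 747/6186910 ≈ 0.00012074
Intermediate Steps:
k(N) = 9*N
1/(o(-91) - 1003/k(-83)) = 1/((-91)² - 1003/(9*(-83))) = 1/(8281 - 1003/(-747)) = 1/(8281 - 1003*(-1/747)) = 1/(8281 + 1003/747) = 1/(6186910/747) = 747/6186910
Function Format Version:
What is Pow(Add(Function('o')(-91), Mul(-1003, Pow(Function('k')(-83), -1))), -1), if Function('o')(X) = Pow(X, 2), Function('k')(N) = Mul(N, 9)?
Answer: Rational(747, 6186910) ≈ 0.00012074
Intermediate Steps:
Function('k')(N) = Mul(9, N)
Pow(Add(Function('o')(-91), Mul(-1003, Pow(Function('k')(-83), -1))), -1) = Pow(Add(Pow(-91, 2), Mul(-1003, Pow(Mul(9, -83), -1))), -1) = Pow(Add(8281, Mul(-1003, Pow(-747, -1))), -1) = Pow(Add(8281, Mul(-1003, Rational(-1, 747))), -1) = Pow(Add(8281, Rational(1003, 747)), -1) = Pow(Rational(6186910, 747), -1) = Rational(747, 6186910)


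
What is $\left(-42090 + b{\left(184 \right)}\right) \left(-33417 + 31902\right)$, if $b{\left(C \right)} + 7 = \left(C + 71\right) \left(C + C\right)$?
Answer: $-78390645$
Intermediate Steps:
$b{\left(C \right)} = -7 + 2 C \left(71 + C\right)$ ($b{\left(C \right)} = -7 + \left(C + 71\right) \left(C + C\right) = -7 + \left(71 + C\right) 2 C = -7 + 2 C \left(71 + C\right)$)
$\left(-42090 + b{\left(184 \right)}\right) \left(-33417 + 31902\right) = \left(-42090 + \left(-7 + 2 \cdot 184^{2} + 142 \cdot 184\right)\right) \left(-33417 + 31902\right) = \left(-42090 + \left(-7 + 2 \cdot 33856 + 26128\right)\right) \left(-1515\right) = \left(-42090 + \left(-7 + 67712 + 26128\right)\right) \left(-1515\right) = \left(-42090 + 93833\right) \left(-1515\right) = 51743 \left(-1515\right) = -78390645$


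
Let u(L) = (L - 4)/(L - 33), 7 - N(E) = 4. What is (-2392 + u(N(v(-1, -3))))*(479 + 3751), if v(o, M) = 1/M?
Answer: -10118019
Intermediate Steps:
N(E) = 3 (N(E) = 7 - 1*4 = 7 - 4 = 3)
u(L) = (-4 + L)/(-33 + L)
(-2392 + u(N(v(-1, -3))))*(479 + 3751) = (-2392 + (-4 + 3)/(-33 + 3))*(479 + 3751) = (-2392 - 1/(-30))*4230 = (-2392 - 1/30*(-1))*4230 = (-2392 + 1/30)*4230 = -71759/30*4230 = -10118019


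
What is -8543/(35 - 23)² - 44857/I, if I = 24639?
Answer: -72316795/1182672 ≈ -61.147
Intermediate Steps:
-8543/(35 - 23)² - 44857/I = -8543/(35 - 23)² - 44857/24639 = -8543/(12²) - 44857*1/24639 = -8543/144 - 44857/24639 = -72316795/1182672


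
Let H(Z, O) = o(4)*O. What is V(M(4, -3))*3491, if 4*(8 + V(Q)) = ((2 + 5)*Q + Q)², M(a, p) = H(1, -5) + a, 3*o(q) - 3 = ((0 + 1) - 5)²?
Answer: 384540632/9 ≈ 4.2727e+7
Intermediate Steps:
o(q) = 19/3 (o(q) = 1 + ((0 + 1) - 5)²/3 = 1 + (1 - 5)²/3 = 1 + (⅓)*(-4)² = 1 + (⅓)*16 = 1 + 16/3 = 19/3)
H(Z, O) = 19*O/3
M(a, p) = -95/3 + a (M(a, p) = (19/3)*(-5) + a = -95/3 + a)
V(Q) = -8 + 16*Q² (V(Q) = -8 + ((2 + 5)*Q + Q)²/4 = -8 + (7*Q + Q)²/4 = -8 + (8*Q)²/4 = -8 + (64*Q²)/4 = -8 + 16*Q²)
V(M(4, -3))*3491 = (-8 + 16*(-95/3 + 4)²)*3491 = (-8 + 16*(-83/3)²)*3491 = (-8 + 16*(6889/9))*3491 = (-8 + 110224/9)*3491 = (110152/9)*3491 = 384540632/9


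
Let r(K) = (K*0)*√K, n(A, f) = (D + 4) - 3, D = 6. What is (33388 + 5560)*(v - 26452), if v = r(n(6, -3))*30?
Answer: -1030252496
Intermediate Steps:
n(A, f) = 7 (n(A, f) = (6 + 4) - 3 = 10 - 3 = 7)
r(K) = 0 (r(K) = 0*√K = 0)
v = 0 (v = 0*30 = 0)
(33388 + 5560)*(v - 26452) = (33388 + 5560)*(0 - 26452) = 38948*(-26452) = -1030252496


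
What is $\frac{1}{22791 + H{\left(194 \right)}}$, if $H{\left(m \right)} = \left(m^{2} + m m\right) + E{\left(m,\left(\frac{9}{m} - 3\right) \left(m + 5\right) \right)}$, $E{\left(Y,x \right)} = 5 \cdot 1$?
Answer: $\frac{1}{98068} \approx 1.0197 \cdot 10^{-5}$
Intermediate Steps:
$E{\left(Y,x \right)} = 5$
$H{\left(m \right)} = 5 + 2 m^{2}$ ($H{\left(m \right)} = \left(m^{2} + m m\right) + 5 = \left(m^{2} + m^{2}\right) + 5 = 2 m^{2} + 5 = 5 + 2 m^{2}$)
$\frac{1}{22791 + H{\left(194 \right)}} = \frac{1}{22791 + \left(5 + 2 \cdot 194^{2}\right)} = \frac{1}{22791 + \left(5 + 2 \cdot 37636\right)} = \frac{1}{22791 + \left(5 + 75272\right)} = \frac{1}{22791 + 75277} = \frac{1}{98068}$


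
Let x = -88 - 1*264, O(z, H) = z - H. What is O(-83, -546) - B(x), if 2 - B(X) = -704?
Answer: -243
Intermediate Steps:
x = -352 (x = -88 - 264 = -352)
B(X) = 706 (B(X) = 2 - 1*(-704) = 2 + 704 = 706)
O(-83, -546) - B(x) = (-83 - 1*(-546)) - 1*706 = (-83 + 546) - 706 = 463 - 706 = -243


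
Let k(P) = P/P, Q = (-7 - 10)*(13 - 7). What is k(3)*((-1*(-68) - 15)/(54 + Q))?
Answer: -53/48 ≈ -1.1042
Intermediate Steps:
Q = -102 (Q = -17*6 = -102)
k(P) = 1
k(3)*((-1*(-68) - 15)/(54 + Q)) = 1*((-1*(-68) - 15)/(54 - 102)) = 1*((68 - 15)/(-48)) = 1*(53*(-1/48)) = 1*(-53/48) = -53/48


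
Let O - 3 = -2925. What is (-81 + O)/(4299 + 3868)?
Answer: -3003/8167 ≈ -0.36770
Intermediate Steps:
O = -2922 (O = 3 - 2925 = -2922)
(-81 + O)/(4299 + 3868) = (-81 - 2922)/(4299 + 3868) = -3003/8167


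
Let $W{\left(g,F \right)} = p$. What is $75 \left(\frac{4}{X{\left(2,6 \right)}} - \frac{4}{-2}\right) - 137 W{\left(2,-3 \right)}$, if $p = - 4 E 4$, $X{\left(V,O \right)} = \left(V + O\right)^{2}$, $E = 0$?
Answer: $\frac{2475}{16} \approx 154.69$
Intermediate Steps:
$X{\left(V,O \right)} = \left(O + V\right)^{2}$
$p = 0$ ($p = \left(-4\right) 0 \cdot 4 = 0 \cdot 4 = 0$)
$W{\left(g,F \right)} = 0$
$75 \left(\frac{4}{X{\left(2,6 \right)}} - \frac{4}{-2}\right) - 137 W{\left(2,-3 \right)} = 75 \left(\frac{4}{\left(6 + 2\right)^{2}} - \frac{4}{-2}\right) - 137 \cdot 0 = 75 \left(\frac{4}{8^{2}} - -2\right) - 0 = 75 \left(\frac{4}{64} + 2\right) + 0 = 75 \left(4 \cdot \frac{1}{64} + 2\right) + 0 = 75 \left(\frac{1}{16} + 2\right) + 0 = 75 \cdot \frac{33}{16} + 0 = \frac{2475}{16} + 0 = \frac{2475}{16}$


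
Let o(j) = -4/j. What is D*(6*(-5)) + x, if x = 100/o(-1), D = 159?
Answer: -4745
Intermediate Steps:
x = 25 (x = 100/((-4/(-1))) = 100/((-4*(-1))) = 100/4 = 100*(¼) = 25)
D*(6*(-5)) + x = 159*(6*(-5)) + 25 = 159*(-30) + 25 = -4770 + 25 = -4745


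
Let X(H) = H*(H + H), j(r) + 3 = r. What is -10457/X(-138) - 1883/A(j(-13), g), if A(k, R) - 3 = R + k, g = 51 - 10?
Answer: -2571875/38088 ≈ -67.525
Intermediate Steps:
g = 41
j(r) = -3 + r
X(H) = 2*H² (X(H) = H*(2*H) = 2*H²)
A(k, R) = 3 + R + k (A(k, R) = 3 + (R + k) = 3 + R + k)
-10457/X(-138) - 1883/A(j(-13), g) = -10457/(2*(-138)²) - 1883/(3 + 41 + (-3 - 13)) = -10457/(2*19044) - 1883/(3 + 41 - 16) = -10457/38088 - 1883/28 = -10457*1/38088 - 1883*1/28 = -10457/38088 - 269/4 = -2571875/38088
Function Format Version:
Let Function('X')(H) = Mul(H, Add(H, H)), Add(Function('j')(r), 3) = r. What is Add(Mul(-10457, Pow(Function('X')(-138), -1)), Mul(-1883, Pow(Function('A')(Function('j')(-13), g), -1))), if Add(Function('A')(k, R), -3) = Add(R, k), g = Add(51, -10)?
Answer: Rational(-2571875, 38088) ≈ -67.525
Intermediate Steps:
g = 41
Function('j')(r) = Add(-3, r)
Function('X')(H) = Mul(2, Pow(H, 2)) (Function('X')(H) = Mul(H, Mul(2, H)) = Mul(2, Pow(H, 2)))
Function('A')(k, R) = Add(3, R, k) (Function('A')(k, R) = Add(3, Add(R, k)) = Add(3, R, k))
Add(Mul(-10457, Pow(Function('X')(-138), -1)), Mul(-1883, Pow(Function('A')(Function('j')(-13), g), -1))) = Add(Mul(-10457, Pow(Mul(2, Pow(-138, 2)), -1)), Mul(-1883, Pow(Add(3, 41, Add(-3, -13)), -1))) = Add(Mul(-10457, Pow(Mul(2, 19044), -1)), Mul(-1883, Pow(Add(3, 41, -16), -1))) = Add(Mul(-10457, Pow(38088, -1)), Mul(-1883, Pow(28, -1))) = Add(Mul(-10457, Rational(1, 38088)), Mul(-1883, Rational(1, 28))) = Add(Rational(-10457, 38088), Rational(-269, 4)) = Rational(-2571875, 38088)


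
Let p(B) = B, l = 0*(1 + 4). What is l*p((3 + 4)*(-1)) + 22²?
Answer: 484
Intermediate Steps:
l = 0 (l = 0*5 = 0)
l*p((3 + 4)*(-1)) + 22² = 0*((3 + 4)*(-1)) + 22² = 0*(7*(-1)) + 484 = 0*(-7) + 484 = 0 + 484 = 484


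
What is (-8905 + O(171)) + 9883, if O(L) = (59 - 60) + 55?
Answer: 1032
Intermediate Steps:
O(L) = 54 (O(L) = -1 + 55 = 54)
(-8905 + O(171)) + 9883 = (-8905 + 54) + 9883 = -8851 + 9883 = 1032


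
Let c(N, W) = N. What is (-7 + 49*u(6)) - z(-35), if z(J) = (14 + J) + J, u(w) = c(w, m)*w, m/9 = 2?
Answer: 1813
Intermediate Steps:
m = 18 (m = 9*2 = 18)
u(w) = w**2 (u(w) = w*w = w**2)
z(J) = 14 + 2*J
(-7 + 49*u(6)) - z(-35) = (-7 + 49*6**2) - (14 + 2*(-35)) = (-7 + 49*36) - (14 - 70) = (-7 + 1764) - 1*(-56) = 1757 + 56 = 1813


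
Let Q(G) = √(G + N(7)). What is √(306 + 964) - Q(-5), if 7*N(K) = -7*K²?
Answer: √1270 - 3*I*√6 ≈ 35.637 - 7.3485*I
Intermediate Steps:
N(K) = -K² (N(K) = (-7*K²)/7 = -K²)
Q(G) = √(-49 + G) (Q(G) = √(G - 1*7²) = √(G - 1*49) = √(G - 49) = √(-49 + G))
√(306 + 964) - Q(-5) = √(306 + 964) - √(-49 - 5) = √1270 - √(-54) = √1270 - 3*I*√6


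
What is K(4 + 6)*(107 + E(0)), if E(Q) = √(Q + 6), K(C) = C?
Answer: 1070 + 10*√6 ≈ 1094.5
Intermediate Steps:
E(Q) = √(6 + Q)
K(4 + 6)*(107 + E(0)) = (4 + 6)*(107 + √(6 + 0)) = 10*(107 + √6) = 1070 + 10*√6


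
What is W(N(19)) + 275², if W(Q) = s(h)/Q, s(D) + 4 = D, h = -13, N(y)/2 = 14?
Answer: 2117483/28 ≈ 75624.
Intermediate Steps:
N(y) = 28 (N(y) = 2*14 = 28)
s(D) = -4 + D
W(Q) = -17/Q (W(Q) = (-4 - 13)/Q = -17/Q)
W(N(19)) + 275² = -17/28 + 275² = -17*1/28 + 75625 = -17/28 + 75625 = 2117483/28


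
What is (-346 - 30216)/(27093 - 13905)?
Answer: -2183/942 ≈ -2.3174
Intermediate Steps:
(-346 - 30216)/(27093 - 13905) = -30562/13188 = -30562*1/13188 = -2183/942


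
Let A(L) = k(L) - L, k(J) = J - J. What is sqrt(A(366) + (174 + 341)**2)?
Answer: sqrt(264859) ≈ 514.64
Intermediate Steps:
k(J) = 0
A(L) = -L (A(L) = 0 - L = -L)
sqrt(A(366) + (174 + 341)**2) = sqrt(-1*366 + (174 + 341)**2) = sqrt(-366 + 515**2) = sqrt(-366 + 265225) = sqrt(264859)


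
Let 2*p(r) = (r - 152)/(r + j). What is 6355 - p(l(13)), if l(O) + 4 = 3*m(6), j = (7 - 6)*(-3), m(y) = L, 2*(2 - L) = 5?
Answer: 215755/34 ≈ 6345.7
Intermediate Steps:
L = -1/2 (L = 2 - 1/2*5 = 2 - 5/2 = -1/2 ≈ -0.50000)
m(y) = -1/2
j = -3 (j = 1*(-3) = -3)
l(O) = -11/2 (l(O) = -4 + 3*(-1/2) = -4 - 3/2 = -11/2)
p(r) = (-152 + r)/(2*(-3 + r)) (p(r) = ((r - 152)/(r - 3))/2 = ((-152 + r)/(-3 + r))/2 = (-152 + r)/(2*(-3 + r)))
6355 - p(l(13)) = 6355 - (-152 - 11/2)/(2*(-3 - 11/2)) = 6355 - (-315)/(2*(-17/2)*2) = 6355 - (-2)*(-315)/(2*17*2) = 6355 - 1*315/34 = 6355 - 315/34 = 215755/34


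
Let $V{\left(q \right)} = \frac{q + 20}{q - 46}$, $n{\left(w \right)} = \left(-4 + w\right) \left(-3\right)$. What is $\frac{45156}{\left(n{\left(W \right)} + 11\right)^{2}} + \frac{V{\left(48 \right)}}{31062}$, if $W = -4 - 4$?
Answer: $\frac{701355389}{34307979} \approx 20.443$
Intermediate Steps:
$W = -8$ ($W = -4 - 4 = -8$)
$n{\left(w \right)} = 12 - 3 w$
$V{\left(q \right)} = \frac{20 + q}{-46 + q}$
$\frac{45156}{\left(n{\left(W \right)} + 11\right)^{2}} + \frac{V{\left(48 \right)}}{31062} = \frac{45156}{\left(\left(12 - -24\right) + 11\right)^{2}} + \frac{\frac{1}{-46 + 48} \left(20 + 48\right)}{31062} = \frac{45156}{\left(\left(12 + 24\right) + 11\right)^{2}} + \frac{1}{2} \cdot 68 \cdot \frac{1}{31062} = \frac{45156}{\left(36 + 11\right)^{2}} + \frac{1}{2} \cdot 68 \cdot \frac{1}{31062} = \frac{45156}{47^{2}} + 34 \cdot \frac{1}{31062} = \frac{45156}{2209} + \frac{17}{15531} = \frac{701355389}{34307979}$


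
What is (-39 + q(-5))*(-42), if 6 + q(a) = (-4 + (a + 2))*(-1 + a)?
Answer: 126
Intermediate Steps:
q(a) = -6 + (-1 + a)*(-2 + a) (q(a) = -6 + (-4 + (a + 2))*(-1 + a) = -6 + (-4 + (2 + a))*(-1 + a) = -6 + (-2 + a)*(-1 + a) = -6 + (-1 + a)*(-2 + a))
(-39 + q(-5))*(-42) = (-39 + (-4 + (-5)² - 3*(-5)))*(-42) = (-39 + (-4 + 25 + 15))*(-42) = (-39 + 36)*(-42) = -3*(-42) = 126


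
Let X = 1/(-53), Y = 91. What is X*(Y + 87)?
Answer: -178/53 ≈ -3.3585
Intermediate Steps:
X = -1/53 ≈ -0.018868
X*(Y + 87) = -(91 + 87)/53 = -1/53*178 = -178/53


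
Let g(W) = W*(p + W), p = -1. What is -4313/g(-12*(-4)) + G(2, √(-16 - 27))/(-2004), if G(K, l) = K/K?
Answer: -240153/125584 ≈ -1.9123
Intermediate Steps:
g(W) = W*(-1 + W)
G(K, l) = 1
-4313/g(-12*(-4)) + G(2, √(-16 - 27))/(-2004) = -4313*1/(48*(-1 - 12*(-4))) + 1/(-2004) = -4313*1/(48*(-1 + 48)) + 1*(-1/2004) = -4313/(48*47) - 1/2004 = -4313/2256 - 1/2004 = -240153/125584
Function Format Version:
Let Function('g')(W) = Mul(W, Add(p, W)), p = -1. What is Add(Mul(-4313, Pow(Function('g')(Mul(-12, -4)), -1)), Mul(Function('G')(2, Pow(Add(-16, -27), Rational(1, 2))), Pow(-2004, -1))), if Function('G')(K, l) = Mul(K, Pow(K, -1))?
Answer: Rational(-240153, 125584) ≈ -1.9123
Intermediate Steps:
Function('g')(W) = Mul(W, Add(-1, W))
Function('G')(K, l) = 1
Add(Mul(-4313, Pow(Function('g')(Mul(-12, -4)), -1)), Mul(Function('G')(2, Pow(Add(-16, -27), Rational(1, 2))), Pow(-2004, -1))) = Add(Mul(-4313, Pow(Mul(Mul(-12, -4), Add(-1, Mul(-12, -4))), -1)), Mul(1, Pow(-2004, -1))) = Add(Mul(-4313, Pow(Mul(48, Add(-1, 48)), -1)), Mul(1, Rational(-1, 2004))) = Add(Mul(-4313, Pow(Mul(48, 47), -1)), Rational(-1, 2004)) = Add(Mul(-4313, Pow(2256, -1)), Rational(-1, 2004)) = Add(Mul(-4313, Rational(1, 2256)), Rational(-1, 2004)) = Add(Rational(-4313, 2256), Rational(-1, 2004)) = Rational(-240153, 125584)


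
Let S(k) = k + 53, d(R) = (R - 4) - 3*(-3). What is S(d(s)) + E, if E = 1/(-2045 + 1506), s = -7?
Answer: 27488/539 ≈ 50.998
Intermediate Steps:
d(R) = 5 + R (d(R) = (-4 + R) + 9 = 5 + R)
E = -1/539 (E = 1/(-539) = -1/539 ≈ -0.0018553)
S(k) = 53 + k
S(d(s)) + E = (53 + (5 - 7)) - 1/539 = (53 - 2) - 1/539 = 51 - 1/539 = 27488/539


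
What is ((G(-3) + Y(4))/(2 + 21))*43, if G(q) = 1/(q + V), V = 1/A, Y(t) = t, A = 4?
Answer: 1720/253 ≈ 6.7984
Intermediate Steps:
V = ¼ (V = 1/4 = ¼ ≈ 0.25000)
G(q) = 1/(¼ + q) (G(q) = 1/(q + ¼) = 1/(¼ + q))
((G(-3) + Y(4))/(2 + 21))*43 = ((4/(1 + 4*(-3)) + 4)/(2 + 21))*43 = ((4/(1 - 12) + 4)/23)*43 = ((4/(-11) + 4)*(1/23))*43 = ((4*(-1/11) + 4)*(1/23))*43 = ((-4/11 + 4)*(1/23))*43 = ((40/11)*(1/23))*43 = (40/253)*43 = 1720/253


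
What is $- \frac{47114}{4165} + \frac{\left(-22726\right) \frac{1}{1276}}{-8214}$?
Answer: $- \frac{22441372523}{1984255980} \approx -11.31$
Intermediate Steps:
$- \frac{47114}{4165} + \frac{\left(-22726\right) \frac{1}{1276}}{-8214} = \left(-47114\right) \frac{1}{4165} + \left(-22726\right) \frac{1}{1276} \left(- \frac{1}{8214}\right) = - \frac{47114}{4165} - - \frac{1033}{476412} = - \frac{47114}{4165} + \frac{1033}{476412} = - \frac{22441372523}{1984255980}$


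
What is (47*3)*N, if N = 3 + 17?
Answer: 2820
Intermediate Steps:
N = 20
(47*3)*N = (47*3)*20 = 141*20 = 2820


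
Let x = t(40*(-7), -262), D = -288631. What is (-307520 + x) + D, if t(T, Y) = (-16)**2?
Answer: -595895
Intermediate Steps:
t(T, Y) = 256
x = 256
(-307520 + x) + D = (-307520 + 256) - 288631 = -307264 - 288631 = -595895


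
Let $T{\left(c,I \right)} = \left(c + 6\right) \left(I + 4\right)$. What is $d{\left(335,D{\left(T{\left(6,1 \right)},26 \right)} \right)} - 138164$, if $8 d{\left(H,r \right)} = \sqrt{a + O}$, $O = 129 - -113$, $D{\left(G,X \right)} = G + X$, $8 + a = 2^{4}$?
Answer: $-138164 + \frac{5 \sqrt{10}}{8} \approx -1.3816 \cdot 10^{5}$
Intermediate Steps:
$a = 8$ ($a = -8 + 2^{4} = -8 + 16 = 8$)
$T{\left(c,I \right)} = \left(4 + I\right) \left(6 + c\right)$ ($T{\left(c,I \right)} = \left(6 + c\right) \left(4 + I\right) = \left(4 + I\right) \left(6 + c\right)$)
$O = 242$ ($O = 129 + 113 = 242$)
$d{\left(H,r \right)} = \frac{5 \sqrt{10}}{8}$ ($d{\left(H,r \right)} = \frac{\sqrt{8 + 242}}{8} = \frac{\sqrt{250}}{8} = \frac{5 \sqrt{10}}{8}$)
$d{\left(335,D{\left(T{\left(6,1 \right)},26 \right)} \right)} - 138164 = \frac{5 \sqrt{10}}{8} - 138164 = -138164 + \frac{5 \sqrt{10}}{8}$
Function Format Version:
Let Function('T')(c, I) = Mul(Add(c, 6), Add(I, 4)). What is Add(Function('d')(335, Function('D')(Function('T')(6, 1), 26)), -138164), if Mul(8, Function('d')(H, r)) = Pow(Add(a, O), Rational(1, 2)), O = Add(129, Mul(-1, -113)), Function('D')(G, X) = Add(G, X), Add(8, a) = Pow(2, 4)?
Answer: Add(-138164, Mul(Rational(5, 8), Pow(10, Rational(1, 2)))) ≈ -1.3816e+5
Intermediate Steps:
a = 8 (a = Add(-8, Pow(2, 4)) = Add(-8, 16) = 8)
Function('T')(c, I) = Mul(Add(4, I), Add(6, c)) (Function('T')(c, I) = Mul(Add(6, c), Add(4, I)) = Mul(Add(4, I), Add(6, c)))
O = 242 (O = Add(129, 113) = 242)
Function('d')(H, r) = Mul(Rational(5, 8), Pow(10, Rational(1, 2))) (Function('d')(H, r) = Mul(Rational(1, 8), Pow(Add(8, 242), Rational(1, 2))) = Mul(Rational(1, 8), Pow(250, Rational(1, 2))) = Mul(Rational(1, 8), Mul(5, Pow(10, Rational(1, 2)))) = Mul(Rational(5, 8), Pow(10, Rational(1, 2))))
Add(Function('d')(335, Function('D')(Function('T')(6, 1), 26)), -138164) = Add(Mul(Rational(5, 8), Pow(10, Rational(1, 2))), -138164) = Add(-138164, Mul(Rational(5, 8), Pow(10, Rational(1, 2))))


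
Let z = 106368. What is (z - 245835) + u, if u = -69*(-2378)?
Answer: 24615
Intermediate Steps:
u = 164082
(z - 245835) + u = (106368 - 245835) + 164082 = -139467 + 164082 = 24615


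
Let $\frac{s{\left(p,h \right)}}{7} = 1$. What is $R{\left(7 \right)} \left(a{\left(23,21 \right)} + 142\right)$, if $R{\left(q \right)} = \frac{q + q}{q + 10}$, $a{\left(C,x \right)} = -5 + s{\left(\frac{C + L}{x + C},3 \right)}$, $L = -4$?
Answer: $\frac{2016}{17} \approx 118.59$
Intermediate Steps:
$s{\left(p,h \right)} = 7$ ($s{\left(p,h \right)} = 7 \cdot 1 = 7$)
$a{\left(C,x \right)} = 2$ ($a{\left(C,x \right)} = -5 + 7 = 2$)
$R{\left(q \right)} = \frac{2 q}{10 + q}$
$R{\left(7 \right)} \left(a{\left(23,21 \right)} + 142\right) = 2 \cdot 7 \frac{1}{10 + 7} \left(2 + 142\right) = 2 \cdot 7 \cdot \frac{1}{17} \cdot 144 = \frac{14}{17} \cdot 144 = \frac{2016}{17}$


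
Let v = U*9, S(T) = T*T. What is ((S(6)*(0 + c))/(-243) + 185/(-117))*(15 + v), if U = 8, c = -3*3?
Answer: -841/39 ≈ -21.564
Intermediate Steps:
c = -9
S(T) = T²
v = 72 (v = 8*9 = 72)
((S(6)*(0 + c))/(-243) + 185/(-117))*(15 + v) = ((6²*(0 - 9))/(-243) + 185/(-117))*(15 + 72) = ((36*(-9))*(-1/243) + 185*(-1/117))*87 = (-324*(-1/243) - 185/117)*87 = (4/3 - 185/117)*87 = -29/117*87 = -841/39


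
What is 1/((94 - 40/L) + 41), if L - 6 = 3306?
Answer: 414/55885 ≈ 0.0074081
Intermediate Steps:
L = 3312 (L = 6 + 3306 = 3312)
1/((94 - 40/L) + 41) = 1/((94 - 40/3312) + 41) = 1/((94 - 1*5/414) + 41) = 1/((94 - 5/414) + 41) = 1/(38911/414 + 41) = 1/(55885/414) = 414/55885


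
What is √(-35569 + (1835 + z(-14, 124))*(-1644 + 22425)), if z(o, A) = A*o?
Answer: 5*√80870 ≈ 1421.9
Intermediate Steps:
√(-35569 + (1835 + z(-14, 124))*(-1644 + 22425)) = √(-35569 + (1835 + 124*(-14))*(-1644 + 22425)) = √(-35569 + (1835 - 1736)*20781) = √(-35569 + 99*20781) = √(-35569 + 2057319) = √2021750 = 5*√80870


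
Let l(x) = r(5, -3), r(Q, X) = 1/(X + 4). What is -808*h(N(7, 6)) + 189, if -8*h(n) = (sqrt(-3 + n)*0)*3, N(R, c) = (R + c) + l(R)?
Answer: 189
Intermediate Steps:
r(Q, X) = 1/(4 + X)
l(x) = 1 (l(x) = 1/(4 - 3) = 1/1 = 1)
N(R, c) = 1 + R + c (N(R, c) = (R + c) + 1 = 1 + R + c)
h(n) = 0 (h(n) = -sqrt(-3 + n)*0*3/8 = -0*3 = -1/8*0 = 0)
-808*h(N(7, 6)) + 189 = -808*0 + 189 = 0 + 189 = 189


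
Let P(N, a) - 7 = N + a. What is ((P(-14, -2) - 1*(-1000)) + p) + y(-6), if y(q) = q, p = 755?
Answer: 1740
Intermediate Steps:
P(N, a) = 7 + N + a (P(N, a) = 7 + (N + a) = 7 + N + a)
((P(-14, -2) - 1*(-1000)) + p) + y(-6) = (((7 - 14 - 2) - 1*(-1000)) + 755) - 6 = ((-9 + 1000) + 755) - 6 = (991 + 755) - 6 = 1746 - 6 = 1740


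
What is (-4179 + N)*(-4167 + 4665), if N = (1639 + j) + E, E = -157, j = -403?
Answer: -1543800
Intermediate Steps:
N = 1079 (N = (1639 - 403) - 157 = 1236 - 157 = 1079)
(-4179 + N)*(-4167 + 4665) = (-4179 + 1079)*(-4167 + 4665) = -3100*498 = -1543800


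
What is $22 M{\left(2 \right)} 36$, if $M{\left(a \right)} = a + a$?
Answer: $3168$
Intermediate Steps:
$M{\left(a \right)} = 2 a$
$22 M{\left(2 \right)} 36 = 22 \cdot 2 \cdot 2 \cdot 36 = 22 \cdot 4 \cdot 36 = 88 \cdot 36 = 3168$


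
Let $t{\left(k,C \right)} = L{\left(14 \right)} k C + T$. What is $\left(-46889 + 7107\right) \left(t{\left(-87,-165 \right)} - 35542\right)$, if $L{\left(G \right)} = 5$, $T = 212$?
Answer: $-1449854990$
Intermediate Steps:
$t{\left(k,C \right)} = 212 + 5 C k$ ($t{\left(k,C \right)} = 5 k C + 212 = 5 C k + 212 = 212 + 5 C k$)
$\left(-46889 + 7107\right) \left(t{\left(-87,-165 \right)} - 35542\right) = \left(-46889 + 7107\right) \left(\left(212 + 5 \left(-165\right) \left(-87\right)\right) - 35542\right) = - 39782 \left(\left(212 + 71775\right) - 35542\right) = - 39782 \left(71987 - 35542\right) = \left(-39782\right) 36445 = -1449854990$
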